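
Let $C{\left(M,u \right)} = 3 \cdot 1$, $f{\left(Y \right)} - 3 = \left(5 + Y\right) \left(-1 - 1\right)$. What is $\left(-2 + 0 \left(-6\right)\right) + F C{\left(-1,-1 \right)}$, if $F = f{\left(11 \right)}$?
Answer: $-89$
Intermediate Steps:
$f{\left(Y \right)} = -7 - 2 Y$ ($f{\left(Y \right)} = 3 + \left(5 + Y\right) \left(-1 - 1\right) = 3 + \left(5 + Y\right) \left(-2\right) = 3 - \left(10 + 2 Y\right) = -7 - 2 Y$)
$F = -29$ ($F = -7 - 22 = -29$)
$C{\left(M,u \right)} = 3$
$\left(-2 + 0 \left(-6\right)\right) + F C{\left(-1,-1 \right)} = \left(-2 + 0 \left(-6\right)\right) - 87 = \left(-2 + 0\right) - 87 = -2 - 87 = -89$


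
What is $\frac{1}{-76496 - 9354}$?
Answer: $- \frac{1}{85850} \approx -1.1648 \cdot 10^{-5}$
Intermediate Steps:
$\frac{1}{-76496 - 9354} = \frac{1}{-85850} = - \frac{1}{85850}$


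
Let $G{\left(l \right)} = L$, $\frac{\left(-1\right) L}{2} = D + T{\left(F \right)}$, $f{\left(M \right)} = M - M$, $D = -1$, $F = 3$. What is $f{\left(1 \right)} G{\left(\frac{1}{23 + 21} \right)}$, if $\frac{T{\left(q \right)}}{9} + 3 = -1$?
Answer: $0$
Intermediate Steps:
$T{\left(q \right)} = -36$ ($T{\left(q \right)} = -27 + 9 \left(-1\right) = -27 - 9 = -36$)
$f{\left(M \right)} = 0$
$L = 74$ ($L = - 2 \left(-1 - 36\right) = \left(-2\right) \left(-37\right) = 74$)
$G{\left(l \right)} = 74$
$f{\left(1 \right)} G{\left(\frac{1}{23 + 21} \right)} = 0 \cdot 74 = 0$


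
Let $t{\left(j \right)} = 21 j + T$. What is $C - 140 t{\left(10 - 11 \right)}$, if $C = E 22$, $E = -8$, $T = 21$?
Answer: $-176$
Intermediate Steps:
$C = -176$ ($C = \left(-8\right) 22 = -176$)
$t{\left(j \right)} = 21 + 21 j$ ($t{\left(j \right)} = 21 j + 21 = 21 + 21 j$)
$C - 140 t{\left(10 - 11 \right)} = -176 - 140 \left(21 + 21 \left(10 - 11\right)\right) = -176 - 140 \left(21 + 21 \left(-1\right)\right) = -176 - 140 \left(21 - 21\right) = -176 - 0 = -176 + 0 = -176$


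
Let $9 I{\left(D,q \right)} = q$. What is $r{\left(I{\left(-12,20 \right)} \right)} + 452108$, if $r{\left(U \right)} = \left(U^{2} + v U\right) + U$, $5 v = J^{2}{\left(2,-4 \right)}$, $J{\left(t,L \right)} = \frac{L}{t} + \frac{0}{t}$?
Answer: $\frac{36621472}{81} \approx 4.5212 \cdot 10^{5}$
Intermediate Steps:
$I{\left(D,q \right)} = \frac{q}{9}$
$J{\left(t,L \right)} = \frac{L}{t}$ ($J{\left(t,L \right)} = \frac{L}{t} + 0 = \frac{L}{t}$)
$v = \frac{4}{5}$ ($v = \frac{\left(- \frac{4}{2}\right)^{2}}{5} = \frac{\left(\left(-4\right) \frac{1}{2}\right)^{2}}{5} = \frac{\left(-2\right)^{2}}{5} = \frac{1}{5} \cdot 4 = \frac{4}{5} \approx 0.8$)
$r{\left(U \right)} = U^{2} + \frac{9 U}{5}$ ($r{\left(U \right)} = \left(U^{2} + \frac{4 U}{5}\right) + U = U^{2} + \frac{9 U}{5}$)
$r{\left(I{\left(-12,20 \right)} \right)} + 452108 = \frac{\frac{1}{9} \cdot 20 \left(9 + 5 \cdot \frac{1}{9} \cdot 20\right)}{5} + 452108 = \frac{1}{5} \cdot \frac{20}{9} \left(9 + 5 \cdot \frac{20}{9}\right) + 452108 = \frac{1}{5} \cdot \frac{20}{9} \left(9 + \frac{100}{9}\right) + 452108 = \frac{1}{5} \cdot \frac{20}{9} \cdot \frac{181}{9} + 452108 = \frac{724}{81} + 452108 = \frac{36621472}{81}$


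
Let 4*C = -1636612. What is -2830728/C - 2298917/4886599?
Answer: 12892023826771/1999366640647 ≈ 6.4481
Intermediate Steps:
C = -409153 (C = (1/4)*(-1636612) = -409153)
-2830728/C - 2298917/4886599 = -2830728/(-409153) - 2298917/4886599 = -2830728*(-1/409153) - 2298917*1/4886599 = 2830728/409153 - 2298917/4886599 = 12892023826771/1999366640647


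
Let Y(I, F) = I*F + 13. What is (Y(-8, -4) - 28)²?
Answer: 289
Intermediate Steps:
Y(I, F) = 13 + F*I (Y(I, F) = F*I + 13 = 13 + F*I)
(Y(-8, -4) - 28)² = ((13 - 4*(-8)) - 28)² = ((13 + 32) - 28)² = (45 - 28)² = 17² = 289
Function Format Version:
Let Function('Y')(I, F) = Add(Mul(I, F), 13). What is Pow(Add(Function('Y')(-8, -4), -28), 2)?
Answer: 289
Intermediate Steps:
Function('Y')(I, F) = Add(13, Mul(F, I)) (Function('Y')(I, F) = Add(Mul(F, I), 13) = Add(13, Mul(F, I)))
Pow(Add(Function('Y')(-8, -4), -28), 2) = Pow(Add(Add(13, Mul(-4, -8)), -28), 2) = Pow(Add(Add(13, 32), -28), 2) = Pow(Add(45, -28), 2) = Pow(17, 2) = 289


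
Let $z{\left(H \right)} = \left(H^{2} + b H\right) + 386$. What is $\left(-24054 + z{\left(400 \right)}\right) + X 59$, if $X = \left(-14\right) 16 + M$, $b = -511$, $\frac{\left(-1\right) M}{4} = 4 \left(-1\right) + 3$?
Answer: $-81048$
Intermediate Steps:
$M = 4$ ($M = - 4 \left(4 \left(-1\right) + 3\right) = - 4 \left(-4 + 3\right) = \left(-4\right) \left(-1\right) = 4$)
$z{\left(H \right)} = 386 + H^{2} - 511 H$ ($z{\left(H \right)} = \left(H^{2} - 511 H\right) + 386 = 386 + H^{2} - 511 H$)
$X = -220$ ($X = \left(-14\right) 16 + 4 = -224 + 4 = -220$)
$\left(-24054 + z{\left(400 \right)}\right) + X 59 = \left(-24054 + \left(386 + 400^{2} - 204400\right)\right) - 12980 = \left(-24054 + \left(386 + 160000 - 204400\right)\right) - 12980 = \left(-24054 - 44014\right) - 12980 = -68068 - 12980 = -81048$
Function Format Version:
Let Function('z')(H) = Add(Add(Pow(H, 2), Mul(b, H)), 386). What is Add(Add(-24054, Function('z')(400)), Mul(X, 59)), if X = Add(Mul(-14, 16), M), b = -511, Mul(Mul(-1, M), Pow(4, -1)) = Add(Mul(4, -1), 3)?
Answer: -81048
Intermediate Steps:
M = 4 (M = Mul(-4, Add(Mul(4, -1), 3)) = Mul(-4, Add(-4, 3)) = Mul(-4, -1) = 4)
Function('z')(H) = Add(386, Pow(H, 2), Mul(-511, H)) (Function('z')(H) = Add(Add(Pow(H, 2), Mul(-511, H)), 386) = Add(386, Pow(H, 2), Mul(-511, H)))
X = -220 (X = Add(Mul(-14, 16), 4) = Add(-224, 4) = -220)
Add(Add(-24054, Function('z')(400)), Mul(X, 59)) = Add(Add(-24054, Add(386, Pow(400, 2), Mul(-511, 400))), Mul(-220, 59)) = Add(Add(-24054, Add(386, 160000, -204400)), -12980) = Add(Add(-24054, -44014), -12980) = Add(-68068, -12980) = -81048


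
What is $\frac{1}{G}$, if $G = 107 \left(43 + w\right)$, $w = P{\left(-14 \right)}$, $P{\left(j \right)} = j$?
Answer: $\frac{1}{3103} \approx 0.00032227$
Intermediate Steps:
$w = -14$
$G = 3103$ ($G = 107 \left(43 - 14\right) = 107 \cdot 29 = 3103$)
$\frac{1}{G} = \frac{1}{3103}$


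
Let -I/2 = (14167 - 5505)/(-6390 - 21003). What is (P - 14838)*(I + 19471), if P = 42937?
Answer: 14987625212273/27393 ≈ 5.4713e+8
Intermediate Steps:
I = 17324/27393 (I = -2*(14167 - 5505)/(-6390 - 21003) = -17324/(-27393) = -17324*(-1)/27393 = -2*(-8662/27393) = 17324/27393 ≈ 0.63242)
(P - 14838)*(I + 19471) = (42937 - 14838)*(17324/27393 + 19471) = 28099*(533386427/27393) = 14987625212273/27393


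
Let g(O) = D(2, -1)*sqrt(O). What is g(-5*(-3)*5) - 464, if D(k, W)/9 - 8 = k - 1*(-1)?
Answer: -464 + 495*sqrt(3) ≈ 393.37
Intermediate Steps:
D(k, W) = 81 + 9*k (D(k, W) = 72 + 9*(k - 1*(-1)) = 72 + 9*(k + 1) = 72 + 9*(1 + k) = 72 + (9 + 9*k) = 81 + 9*k)
g(O) = 99*sqrt(O) (g(O) = (81 + 9*2)*sqrt(O) = (81 + 18)*sqrt(O) = 99*sqrt(O))
g(-5*(-3)*5) - 464 = 99*sqrt(-5*(-3)*5) - 464 = 99*sqrt(15*5) - 464 = 99*sqrt(75) - 464 = 99*(5*sqrt(3)) - 464 = 495*sqrt(3) - 464 = -464 + 495*sqrt(3)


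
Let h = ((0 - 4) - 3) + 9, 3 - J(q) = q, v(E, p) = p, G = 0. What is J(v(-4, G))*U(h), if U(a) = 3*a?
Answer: 18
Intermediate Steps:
J(q) = 3 - q
h = 2 (h = (-4 - 3) + 9 = -7 + 9 = 2)
J(v(-4, G))*U(h) = (3 - 1*0)*(3*2) = (3 + 0)*6 = 3*6 = 18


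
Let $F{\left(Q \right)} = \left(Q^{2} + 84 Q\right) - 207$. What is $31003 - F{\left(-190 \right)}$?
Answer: $11070$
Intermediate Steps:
$F{\left(Q \right)} = -207 + Q^{2} + 84 Q$
$31003 - F{\left(-190 \right)} = 31003 - \left(-207 + \left(-190\right)^{2} + 84 \left(-190\right)\right) = 31003 - \left(-207 + 36100 - 15960\right) = 31003 - 19933 = 11070$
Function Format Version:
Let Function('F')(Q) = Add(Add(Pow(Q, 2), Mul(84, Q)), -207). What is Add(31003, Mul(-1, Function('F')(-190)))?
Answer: 11070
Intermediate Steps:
Function('F')(Q) = Add(-207, Pow(Q, 2), Mul(84, Q))
Add(31003, Mul(-1, Function('F')(-190))) = Add(31003, Mul(-1, Add(-207, Pow(-190, 2), Mul(84, -190)))) = Add(31003, Mul(-1, Add(-207, 36100, -15960))) = Add(31003, Mul(-1, 19933)) = Add(31003, -19933) = 11070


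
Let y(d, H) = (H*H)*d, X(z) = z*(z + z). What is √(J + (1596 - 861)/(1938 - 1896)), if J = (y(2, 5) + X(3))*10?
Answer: 3*√310/2 ≈ 26.410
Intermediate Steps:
X(z) = 2*z² (X(z) = z*(2*z) = 2*z²)
y(d, H) = d*H² (y(d, H) = H²*d = d*H²)
J = 680 (J = (2*5² + 2*3²)*10 = (2*25 + 2*9)*10 = (50 + 18)*10 = 68*10 = 680)
√(J + (1596 - 861)/(1938 - 1896)) = √(680 + (1596 - 861)/(1938 - 1896)) = √(680 + 735/42) = √(680 + 735*(1/42)) = √(680 + 35/2) = √(1395/2) = 3*√310/2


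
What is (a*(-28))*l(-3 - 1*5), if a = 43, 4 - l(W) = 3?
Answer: -1204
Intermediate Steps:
l(W) = 1 (l(W) = 4 - 1*3 = 4 - 3 = 1)
(a*(-28))*l(-3 - 1*5) = (43*(-28))*1 = -1204*1 = -1204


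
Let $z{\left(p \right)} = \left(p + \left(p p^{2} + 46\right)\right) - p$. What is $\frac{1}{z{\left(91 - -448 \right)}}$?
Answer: $\frac{1}{156590865} \approx 6.3861 \cdot 10^{-9}$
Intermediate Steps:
$z{\left(p \right)} = 46 + p^{3}$ ($z{\left(p \right)} = \left(p + \left(p^{3} + 46\right)\right) - p = \left(p + \left(46 + p^{3}\right)\right) - p = \left(46 + p + p^{3}\right) - p = 46 + p^{3}$)
$\frac{1}{z{\left(91 - -448 \right)}} = \frac{1}{46 + \left(91 - -448\right)^{3}} = \frac{1}{46 + \left(91 + 448\right)^{3}} = \frac{1}{46 + 539^{3}} = \frac{1}{46 + 156590819} = \frac{1}{156590865}$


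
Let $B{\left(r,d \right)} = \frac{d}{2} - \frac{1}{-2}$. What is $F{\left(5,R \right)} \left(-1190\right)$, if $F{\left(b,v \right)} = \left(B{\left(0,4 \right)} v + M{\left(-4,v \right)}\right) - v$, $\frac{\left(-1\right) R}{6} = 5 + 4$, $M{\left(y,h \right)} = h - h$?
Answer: $96390$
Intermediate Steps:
$M{\left(y,h \right)} = 0$
$B{\left(r,d \right)} = \frac{1}{2} + \frac{d}{2}$ ($B{\left(r,d \right)} = d \frac{1}{2} - - \frac{1}{2} = \frac{d}{2} + \frac{1}{2} = \frac{1}{2} + \frac{d}{2}$)
$R = -54$ ($R = - 6 \left(5 + 4\right) = \left(-6\right) 9 = -54$)
$F{\left(b,v \right)} = \frac{3 v}{2}$ ($F{\left(b,v \right)} = \left(\left(\frac{1}{2} + \frac{1}{2} \cdot 4\right) v + 0\right) - v = \left(\left(\frac{1}{2} + 2\right) v + 0\right) - v = \left(\frac{5 v}{2} + 0\right) - v = \frac{5 v}{2} - v = \frac{3 v}{2}$)
$F{\left(5,R \right)} \left(-1190\right) = \frac{3}{2} \left(-54\right) \left(-1190\right) = \left(-81\right) \left(-1190\right) = 96390$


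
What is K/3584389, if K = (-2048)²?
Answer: 4194304/3584389 ≈ 1.1702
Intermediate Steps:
K = 4194304
K/3584389 = 4194304/3584389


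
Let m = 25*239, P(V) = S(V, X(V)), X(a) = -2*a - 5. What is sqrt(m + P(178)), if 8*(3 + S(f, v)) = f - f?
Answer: 2*sqrt(1493) ≈ 77.279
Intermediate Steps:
X(a) = -5 - 2*a
S(f, v) = -3 (S(f, v) = -3 + (f - f)/8 = -3 + (1/8)*0 = -3 + 0 = -3)
P(V) = -3
m = 5975
sqrt(m + P(178)) = sqrt(5975 - 3) = sqrt(5972) = 2*sqrt(1493)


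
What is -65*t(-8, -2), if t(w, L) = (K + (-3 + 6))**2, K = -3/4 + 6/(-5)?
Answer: -5733/80 ≈ -71.662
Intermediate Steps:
K = -39/20 (K = -3*1/4 + 6*(-1/5) = -3/4 - 6/5 = -39/20 ≈ -1.9500)
t(w, L) = 441/400 (t(w, L) = (-39/20 + (-3 + 6))**2 = (-39/20 + 3)**2 = (21/20)**2 = 441/400)
-65*t(-8, -2) = -65*441/400 = -5733/80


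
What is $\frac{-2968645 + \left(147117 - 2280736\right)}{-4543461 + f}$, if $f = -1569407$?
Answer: $\frac{1275566}{1528217} \approx 0.83468$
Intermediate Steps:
$\frac{-2968645 + \left(147117 - 2280736\right)}{-4543461 + f} = \frac{-2968645 + \left(147117 - 2280736\right)}{-4543461 - 1569407} = \frac{-2968645 + \left(147117 - 2280736\right)}{-6112868} = \left(-2968645 - 2133619\right) \left(- \frac{1}{6112868}\right) = \left(-5102264\right) \left(- \frac{1}{6112868}\right) = \frac{1275566}{1528217}$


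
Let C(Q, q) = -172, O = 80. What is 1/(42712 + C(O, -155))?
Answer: 1/42540 ≈ 2.3507e-5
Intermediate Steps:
1/(42712 + C(O, -155)) = 1/(42712 - 172) = 1/42540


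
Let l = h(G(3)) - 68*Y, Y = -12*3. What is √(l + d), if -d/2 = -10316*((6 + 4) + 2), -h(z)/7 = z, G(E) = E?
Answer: 3*√27779 ≈ 500.01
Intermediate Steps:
h(z) = -7*z
Y = -36
d = 247584 (d = -(-20632)*((6 + 4) + 2) = -(-20632)*(10 + 2) = -(-20632)*12 = -2*(-123792) = 247584)
l = 2427 (l = -7*3 - 68*(-36) = -21 + 2448 = 2427)
√(l + d) = √(2427 + 247584) = √250011 = 3*√27779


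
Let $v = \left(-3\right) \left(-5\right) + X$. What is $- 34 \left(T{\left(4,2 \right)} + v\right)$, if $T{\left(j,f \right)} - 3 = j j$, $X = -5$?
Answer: $-986$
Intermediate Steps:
$T{\left(j,f \right)} = 3 + j^{2}$ ($T{\left(j,f \right)} = 3 + j j = 3 + j^{2}$)
$v = 10$ ($v = \left(-3\right) \left(-5\right) - 5 = 15 - 5 = 10$)
$- 34 \left(T{\left(4,2 \right)} + v\right) = - 34 \left(\left(3 + 4^{2}\right) + 10\right) = - 34 \left(\left(3 + 16\right) + 10\right) = - 34 \left(19 + 10\right) = \left(-34\right) 29 = -986$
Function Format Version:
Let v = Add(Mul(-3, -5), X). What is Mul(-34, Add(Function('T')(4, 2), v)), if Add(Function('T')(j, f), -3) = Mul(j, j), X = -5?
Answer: -986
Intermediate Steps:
Function('T')(j, f) = Add(3, Pow(j, 2)) (Function('T')(j, f) = Add(3, Mul(j, j)) = Add(3, Pow(j, 2)))
v = 10 (v = Add(Mul(-3, -5), -5) = Add(15, -5) = 10)
Mul(-34, Add(Function('T')(4, 2), v)) = Mul(-34, Add(Add(3, Pow(4, 2)), 10)) = Mul(-34, Add(Add(3, 16), 10)) = Mul(-34, Add(19, 10)) = Mul(-34, 29) = -986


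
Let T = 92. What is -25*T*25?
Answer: -57500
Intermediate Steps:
-25*T*25 = -25*92*25 = -2300*25 = -57500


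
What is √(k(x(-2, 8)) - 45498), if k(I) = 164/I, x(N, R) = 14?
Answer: 2*I*√557207/7 ≈ 213.28*I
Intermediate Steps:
√(k(x(-2, 8)) - 45498) = √(164/14 - 45498) = √(164*(1/14) - 45498) = √(82/7 - 45498) = √(-318404/7) = 2*I*√557207/7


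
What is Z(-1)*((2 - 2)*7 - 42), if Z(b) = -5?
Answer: 210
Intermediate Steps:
Z(-1)*((2 - 2)*7 - 42) = -5*((2 - 2)*7 - 42) = -5*(0*7 - 42) = -5*(0 - 42) = -5*(-42) = 210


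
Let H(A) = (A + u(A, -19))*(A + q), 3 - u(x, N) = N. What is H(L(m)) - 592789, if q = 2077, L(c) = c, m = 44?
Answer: -452803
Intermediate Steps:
u(x, N) = 3 - N
H(A) = (22 + A)*(2077 + A) (H(A) = (A + (3 - 1*(-19)))*(A + 2077) = (A + (3 + 19))*(2077 + A) = (A + 22)*(2077 + A) = (22 + A)*(2077 + A))
H(L(m)) - 592789 = (45694 + 44² + 2099*44) - 592789 = (45694 + 1936 + 92356) - 592789 = 139986 - 592789 = -452803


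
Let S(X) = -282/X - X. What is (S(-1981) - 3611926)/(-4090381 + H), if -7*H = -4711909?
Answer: 2383766921/2256524838 ≈ 1.0564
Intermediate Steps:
H = 4711909/7 (H = -⅐*(-4711909) = 4711909/7 ≈ 6.7313e+5)
S(X) = -X - 282/X
(S(-1981) - 3611926)/(-4090381 + H) = ((-1*(-1981) - 282/(-1981)) - 3611926)/(-4090381 + 4711909/7) = ((1981 - 282*(-1/1981)) - 3611926)/(-23920758/7) = ((1981 + 282/1981) - 3611926)*(-7/23920758) = (3924643/1981 - 3611926)*(-7/23920758) = -7151300763/1981*(-7/23920758) = 2383766921/2256524838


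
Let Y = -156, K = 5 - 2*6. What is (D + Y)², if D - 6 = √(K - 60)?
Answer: (150 - I*√67)² ≈ 22433.0 - 2455.6*I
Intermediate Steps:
K = -7 (K = 5 - 12 = -7)
D = 6 + I*√67 (D = 6 + √(-7 - 60) = 6 + √(-67) = 6 + I*√67 ≈ 6.0 + 8.1853*I)
(D + Y)² = ((6 + I*√67) - 156)² = (-150 + I*√67)²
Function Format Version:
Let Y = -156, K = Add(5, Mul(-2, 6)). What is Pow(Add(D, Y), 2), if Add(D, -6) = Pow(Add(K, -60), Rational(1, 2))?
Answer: Pow(Add(150, Mul(-1, I, Pow(67, Rational(1, 2)))), 2) ≈ Add(22433., Mul(-2455.6, I))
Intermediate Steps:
K = -7 (K = Add(5, -12) = -7)
D = Add(6, Mul(I, Pow(67, Rational(1, 2)))) (D = Add(6, Pow(Add(-7, -60), Rational(1, 2))) = Add(6, Pow(-67, Rational(1, 2))) = Add(6, Mul(I, Pow(67, Rational(1, 2)))) ≈ Add(6.0000, Mul(8.1853, I)))
Pow(Add(D, Y), 2) = Pow(Add(Add(6, Mul(I, Pow(67, Rational(1, 2)))), -156), 2) = Pow(Add(-150, Mul(I, Pow(67, Rational(1, 2)))), 2)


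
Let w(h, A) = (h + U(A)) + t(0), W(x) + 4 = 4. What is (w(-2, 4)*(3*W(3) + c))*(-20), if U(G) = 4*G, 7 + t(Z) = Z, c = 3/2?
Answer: -210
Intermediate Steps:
c = 3/2 (c = 3*(1/2) = 3/2 ≈ 1.5000)
t(Z) = -7 + Z
W(x) = 0 (W(x) = -4 + 4 = 0)
w(h, A) = -7 + h + 4*A (w(h, A) = (h + 4*A) + (-7 + 0) = (h + 4*A) - 7 = -7 + h + 4*A)
(w(-2, 4)*(3*W(3) + c))*(-20) = ((-7 - 2 + 4*4)*(3*0 + 3/2))*(-20) = ((-7 - 2 + 16)*(0 + 3/2))*(-20) = (7*(3/2))*(-20) = (21/2)*(-20) = -210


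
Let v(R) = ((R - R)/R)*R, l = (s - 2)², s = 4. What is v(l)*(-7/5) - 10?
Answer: -10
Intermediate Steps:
l = 4 (l = (4 - 2)² = 2² = 4)
v(R) = 0 (v(R) = (0/R)*R = 0*R = 0)
v(l)*(-7/5) - 10 = 0*(-7/5) - 10 = 0 - 10 = -10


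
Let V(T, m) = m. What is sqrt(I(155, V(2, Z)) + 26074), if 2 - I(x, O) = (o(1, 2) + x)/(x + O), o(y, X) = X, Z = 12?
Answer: sqrt(727207345)/167 ≈ 161.48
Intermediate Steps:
I(x, O) = 2 - (2 + x)/(O + x) (I(x, O) = 2 - (2 + x)/(x + O) = 2 - (2 + x)/(O + x))
sqrt(I(155, V(2, Z)) + 26074) = sqrt((-2 + 155 + 2*12)/(12 + 155) + 26074) = sqrt((-2 + 155 + 24)/167 + 26074) = sqrt((1/167)*177 + 26074) = sqrt(177/167 + 26074) = sqrt(4354535/167) = sqrt(727207345)/167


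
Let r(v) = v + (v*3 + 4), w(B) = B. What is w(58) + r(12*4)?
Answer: 254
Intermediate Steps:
r(v) = 4 + 4*v (r(v) = v + (3*v + 4) = v + (4 + 3*v) = 4 + 4*v)
w(58) + r(12*4) = 58 + (4 + 4*(12*4)) = 58 + (4 + 4*48) = 58 + (4 + 192) = 58 + 196 = 254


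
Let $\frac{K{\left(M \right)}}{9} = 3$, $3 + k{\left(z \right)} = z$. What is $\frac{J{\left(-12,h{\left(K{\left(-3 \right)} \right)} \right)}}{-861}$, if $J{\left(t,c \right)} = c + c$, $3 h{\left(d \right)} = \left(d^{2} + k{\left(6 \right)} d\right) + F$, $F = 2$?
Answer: $- \frac{232}{369} \approx -0.62873$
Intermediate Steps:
$k{\left(z \right)} = -3 + z$
$K{\left(M \right)} = 27$ ($K{\left(M \right)} = 9 \cdot 3 = 27$)
$h{\left(d \right)} = \frac{2}{3} + d + \frac{d^{2}}{3}$ ($h{\left(d \right)} = \frac{\left(d^{2} + \left(-3 + 6\right) d\right) + 2}{3} = \frac{\left(d^{2} + 3 d\right) + 2}{3} = \frac{2 + d^{2} + 3 d}{3} = \frac{2}{3} + d + \frac{d^{2}}{3}$)
$J{\left(t,c \right)} = 2 c$
$\frac{J{\left(-12,h{\left(K{\left(-3 \right)} \right)} \right)}}{-861} = \frac{2 \left(\frac{2}{3} + 27 + \frac{27^{2}}{3}\right)}{-861} = 2 \left(\frac{2}{3} + 27 + \frac{1}{3} \cdot 729\right) \left(- \frac{1}{861}\right) = 2 \left(\frac{2}{3} + 27 + 243\right) \left(- \frac{1}{861}\right) = 2 \cdot \frac{812}{3} \left(- \frac{1}{861}\right) = \frac{1624}{3} \left(- \frac{1}{861}\right) = - \frac{232}{369}$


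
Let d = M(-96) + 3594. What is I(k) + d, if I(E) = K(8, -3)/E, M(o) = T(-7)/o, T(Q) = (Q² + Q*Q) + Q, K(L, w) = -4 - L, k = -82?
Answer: 14142829/3936 ≈ 3593.2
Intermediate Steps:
T(Q) = Q + 2*Q² (T(Q) = (Q² + Q²) + Q = 2*Q² + Q = Q + 2*Q²)
M(o) = 91/o (M(o) = (-7*(1 + 2*(-7)))/o = (-7*(1 - 14))/o = (-7*(-13))/o = 91/o)
d = 344933/96 (d = 91/(-96) + 3594 = 91*(-1/96) + 3594 = -91/96 + 3594 = 344933/96 ≈ 3593.1)
I(E) = -12/E (I(E) = (-4 - 1*8)/E = (-4 - 8)/E = -12/E)
I(k) + d = -12/(-82) + 344933/96 = -12*(-1/82) + 344933/96 = 6/41 + 344933/96 = 14142829/3936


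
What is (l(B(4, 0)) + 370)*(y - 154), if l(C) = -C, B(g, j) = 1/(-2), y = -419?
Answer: -424593/2 ≈ -2.1230e+5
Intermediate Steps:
B(g, j) = -½
(l(B(4, 0)) + 370)*(y - 154) = (-1*(-½) + 370)*(-419 - 154) = (½ + 370)*(-573) = (741/2)*(-573) = -424593/2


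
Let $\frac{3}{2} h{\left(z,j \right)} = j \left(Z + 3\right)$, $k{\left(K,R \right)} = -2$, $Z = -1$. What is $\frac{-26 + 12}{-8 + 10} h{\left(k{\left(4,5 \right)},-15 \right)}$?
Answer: $140$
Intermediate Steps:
$h{\left(z,j \right)} = \frac{4 j}{3}$ ($h{\left(z,j \right)} = \frac{2 j \left(-1 + 3\right)}{3} = \frac{2 j 2}{3} = \frac{2 \cdot 2 j}{3} = \frac{4 j}{3}$)
$\frac{-26 + 12}{-8 + 10} h{\left(k{\left(4,5 \right)},-15 \right)} = \frac{-26 + 12}{-8 + 10} \cdot \frac{4}{3} \left(-15\right) = - \frac{14}{2} \left(-20\right) = \left(-14\right) \frac{1}{2} \left(-20\right) = \left(-7\right) \left(-20\right) = 140$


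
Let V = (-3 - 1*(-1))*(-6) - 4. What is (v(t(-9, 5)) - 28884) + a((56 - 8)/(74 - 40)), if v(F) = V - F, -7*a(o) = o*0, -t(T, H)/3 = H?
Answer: -28861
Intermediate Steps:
t(T, H) = -3*H
a(o) = 0 (a(o) = -o*0/7 = -⅐*0 = 0)
V = 8 (V = (-3 + 1)*(-6) - 4 = -2*(-6) - 4 = 12 - 4 = 8)
v(F) = 8 - F
(v(t(-9, 5)) - 28884) + a((56 - 8)/(74 - 40)) = ((8 - (-3)*5) - 28884) + 0 = ((8 - 1*(-15)) - 28884) + 0 = ((8 + 15) - 28884) + 0 = (23 - 28884) + 0 = -28861 + 0 = -28861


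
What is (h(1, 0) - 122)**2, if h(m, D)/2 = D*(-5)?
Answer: 14884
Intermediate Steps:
h(m, D) = -10*D (h(m, D) = 2*(D*(-5)) = 2*(-5*D) = -10*D)
(h(1, 0) - 122)**2 = (-10*0 - 122)**2 = (0 - 122)**2 = (-122)**2 = 14884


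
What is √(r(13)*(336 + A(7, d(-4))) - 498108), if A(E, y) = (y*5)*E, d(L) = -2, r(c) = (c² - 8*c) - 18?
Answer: I*√485606 ≈ 696.85*I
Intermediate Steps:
r(c) = -18 + c² - 8*c
A(E, y) = 5*E*y (A(E, y) = (5*y)*E = 5*E*y)
√(r(13)*(336 + A(7, d(-4))) - 498108) = √((-18 + 13² - 8*13)*(336 + 5*7*(-2)) - 498108) = √((-18 + 169 - 104)*(336 - 70) - 498108) = √(47*266 - 498108) = √(12502 - 498108) = √(-485606) = I*√485606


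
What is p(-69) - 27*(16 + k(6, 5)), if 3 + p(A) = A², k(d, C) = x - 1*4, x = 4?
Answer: 4326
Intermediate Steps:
k(d, C) = 0 (k(d, C) = 4 - 1*4 = 4 - 4 = 0)
p(A) = -3 + A²
p(-69) - 27*(16 + k(6, 5)) = (-3 + (-69)²) - 27*(16 + 0) = (-3 + 4761) - 27*16 = 4758 - 1*432 = 4758 - 432 = 4326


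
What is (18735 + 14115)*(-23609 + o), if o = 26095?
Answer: 81665100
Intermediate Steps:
(18735 + 14115)*(-23609 + o) = (18735 + 14115)*(-23609 + 26095) = 32850*2486 = 81665100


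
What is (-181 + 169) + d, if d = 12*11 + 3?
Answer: 123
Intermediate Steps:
d = 135 (d = 132 + 3 = 135)
(-181 + 169) + d = (-181 + 169) + 135 = -12 + 135 = 123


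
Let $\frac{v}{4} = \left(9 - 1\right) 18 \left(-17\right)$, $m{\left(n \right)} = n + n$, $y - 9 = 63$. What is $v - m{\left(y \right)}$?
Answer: $-9936$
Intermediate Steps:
$y = 72$ ($y = 9 + 63 = 72$)
$m{\left(n \right)} = 2 n$
$v = -9792$ ($v = 4 \left(9 - 1\right) 18 \left(-17\right) = 4 \cdot 8 \cdot 18 \left(-17\right) = 4 \cdot 144 \left(-17\right) = 4 \left(-2448\right) = -9792$)
$v - m{\left(y \right)} = -9792 - 2 \cdot 72 = -9792 - 144 = -9936$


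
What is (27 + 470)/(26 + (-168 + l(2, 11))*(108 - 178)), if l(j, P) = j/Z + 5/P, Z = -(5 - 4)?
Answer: 5467/130836 ≈ 0.041785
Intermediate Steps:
Z = -1 (Z = -1*1 = -1)
l(j, P) = -j + 5/P (l(j, P) = j/(-1) + 5/P = j*(-1) + 5/P = -j + 5/P)
(27 + 470)/(26 + (-168 + l(2, 11))*(108 - 178)) = (27 + 470)/(26 + (-168 + (-1*2 + 5/11))*(108 - 178)) = 497/(26 + (-168 + (-2 + 5*(1/11)))*(-70)) = 497/(26 + (-168 + (-2 + 5/11))*(-70)) = 497/(26 + (-168 - 17/11)*(-70)) = 497/(26 - 1865/11*(-70)) = 497/(26 + 130550/11) = 497/(130836/11) = 497*(11/130836) = 5467/130836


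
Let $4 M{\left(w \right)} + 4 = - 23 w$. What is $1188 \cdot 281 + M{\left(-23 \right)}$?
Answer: $\frac{1335837}{4} \approx 3.3396 \cdot 10^{5}$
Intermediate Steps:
$M{\left(w \right)} = -1 - \frac{23 w}{4}$ ($M{\left(w \right)} = -1 + \frac{\left(-23\right) w}{4} = -1 - \frac{23 w}{4}$)
$1188 \cdot 281 + M{\left(-23 \right)} = 1188 \cdot 281 - - \frac{525}{4} = 333828 + \left(-1 + \frac{529}{4}\right) = 333828 + \frac{525}{4} = \frac{1335837}{4}$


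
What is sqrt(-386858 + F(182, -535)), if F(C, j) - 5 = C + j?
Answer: I*sqrt(387206) ≈ 622.26*I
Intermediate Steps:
F(C, j) = 5 + C + j (F(C, j) = 5 + (C + j) = 5 + C + j)
sqrt(-386858 + F(182, -535)) = sqrt(-386858 + (5 + 182 - 535)) = sqrt(-386858 - 348) = sqrt(-387206) = I*sqrt(387206)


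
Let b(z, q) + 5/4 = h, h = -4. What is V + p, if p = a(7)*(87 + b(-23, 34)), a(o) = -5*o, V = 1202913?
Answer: 4800207/4 ≈ 1.2001e+6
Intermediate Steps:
b(z, q) = -21/4 (b(z, q) = -5/4 - 4 = -21/4)
p = -11445/4 (p = (-5*7)*(87 - 21/4) = -35*327/4 = -11445/4 ≈ -2861.3)
V + p = 1202913 - 11445/4 = 4800207/4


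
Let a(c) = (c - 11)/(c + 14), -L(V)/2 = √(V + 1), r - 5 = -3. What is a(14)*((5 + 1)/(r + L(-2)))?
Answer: 9/56 + 9*I/56 ≈ 0.16071 + 0.16071*I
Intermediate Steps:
r = 2 (r = 5 - 3 = 2)
L(V) = -2*√(1 + V) (L(V) = -2*√(V + 1) = -2*√(1 + V))
a(c) = (-11 + c)/(14 + c)
a(14)*((5 + 1)/(r + L(-2))) = ((-11 + 14)/(14 + 14))*((5 + 1)/(2 - 2*√(1 - 2))) = (3/28)*(6/(2 - 2*I)) = ((1/28)*3)*(6/(2 - 2*I)) = 3*(6*((2 + 2*I)/8))/28 = 3*(3*(2 + 2*I)/4)/28 = 9*(2 + 2*I)/112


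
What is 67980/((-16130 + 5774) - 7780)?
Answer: -16995/4534 ≈ -3.7483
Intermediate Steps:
67980/((-16130 + 5774) - 7780) = 67980/(-10356 - 7780) = 67980/(-18136) = 67980*(-1/18136) = -16995/4534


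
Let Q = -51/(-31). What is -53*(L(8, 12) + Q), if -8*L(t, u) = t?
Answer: -1060/31 ≈ -34.194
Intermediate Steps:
Q = 51/31 (Q = -51*(-1/31) = 51/31 ≈ 1.6452)
L(t, u) = -t/8
-53*(L(8, 12) + Q) = -53*(-1/8*8 + 51/31) = -53*(-1 + 51/31) = -53*20/31 = -1060/31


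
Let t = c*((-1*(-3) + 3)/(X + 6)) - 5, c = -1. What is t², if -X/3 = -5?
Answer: 1369/49 ≈ 27.939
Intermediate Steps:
X = 15 (X = -3*(-5) = 15)
t = -37/7 (t = -(-1*(-3) + 3)/(15 + 6) - 5 = -(3 + 3)/21 - 5 = -6/21 - 5 = -1*2/7 - 5 = -2/7 - 5 = -37/7 ≈ -5.2857)
t² = (-37/7)² = 1369/49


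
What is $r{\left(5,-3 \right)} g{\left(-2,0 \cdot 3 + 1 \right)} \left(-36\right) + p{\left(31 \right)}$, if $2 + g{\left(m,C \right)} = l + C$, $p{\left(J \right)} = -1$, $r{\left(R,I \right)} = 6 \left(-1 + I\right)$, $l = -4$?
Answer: $-4321$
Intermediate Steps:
$r{\left(R,I \right)} = -6 + 6 I$
$g{\left(m,C \right)} = -6 + C$ ($g{\left(m,C \right)} = -2 + \left(-4 + C\right) = -6 + C$)
$r{\left(5,-3 \right)} g{\left(-2,0 \cdot 3 + 1 \right)} \left(-36\right) + p{\left(31 \right)} = \left(-6 + 6 \left(-3\right)\right) \left(-6 + \left(0 \cdot 3 + 1\right)\right) \left(-36\right) - 1 = \left(-6 - 18\right) \left(-6 + \left(0 + 1\right)\right) \left(-36\right) - 1 = - 24 \left(-6 + 1\right) \left(-36\right) - 1 = \left(-24\right) \left(-5\right) \left(-36\right) - 1 = 120 \left(-36\right) - 1 = -4320 - 1 = -4321$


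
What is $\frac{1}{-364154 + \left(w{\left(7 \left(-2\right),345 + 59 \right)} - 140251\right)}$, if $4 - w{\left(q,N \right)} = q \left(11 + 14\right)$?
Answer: $- \frac{1}{504051} \approx -1.9839 \cdot 10^{-6}$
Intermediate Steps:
$w{\left(q,N \right)} = 4 - 25 q$ ($w{\left(q,N \right)} = 4 - q \left(11 + 14\right) = 4 - q 25 = 4 - 25 q$)
$\frac{1}{-364154 + \left(w{\left(7 \left(-2\right),345 + 59 \right)} - 140251\right)} = \frac{1}{-364154 - \left(140247 + 25 \cdot 7 \left(-2\right)\right)} = \frac{1}{-364154 + \left(\left(4 - -350\right) - 140251\right)} = \frac{1}{-364154 + \left(\left(4 + 350\right) - 140251\right)} = \frac{1}{-364154 + \left(354 - 140251\right)} = \frac{1}{-364154 - 139897} = \frac{1}{-504051} = - \frac{1}{504051}$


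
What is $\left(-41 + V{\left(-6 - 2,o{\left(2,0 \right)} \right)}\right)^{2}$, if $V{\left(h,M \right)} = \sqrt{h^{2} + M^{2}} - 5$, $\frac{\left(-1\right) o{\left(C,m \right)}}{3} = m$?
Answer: $1444$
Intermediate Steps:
$o{\left(C,m \right)} = - 3 m$
$V{\left(h,M \right)} = -5 + \sqrt{M^{2} + h^{2}}$ ($V{\left(h,M \right)} = \sqrt{M^{2} + h^{2}} - 5 = -5 + \sqrt{M^{2} + h^{2}}$)
$\left(-41 + V{\left(-6 - 2,o{\left(2,0 \right)} \right)}\right)^{2} = \left(-41 - \left(5 - \sqrt{\left(\left(-3\right) 0\right)^{2} + \left(-6 - 2\right)^{2}}\right)\right)^{2} = \left(-41 - \left(5 - \sqrt{0^{2} + \left(-8\right)^{2}}\right)\right)^{2} = \left(-41 - \left(5 - \sqrt{0 + 64}\right)\right)^{2} = \left(-41 - \left(5 - \sqrt{64}\right)\right)^{2} = \left(-41 + \left(-5 + 8\right)\right)^{2} = \left(-41 + 3\right)^{2} = \left(-38\right)^{2} = 1444$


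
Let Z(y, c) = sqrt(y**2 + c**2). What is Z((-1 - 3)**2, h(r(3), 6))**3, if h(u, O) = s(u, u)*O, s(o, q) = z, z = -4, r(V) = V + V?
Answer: 6656*sqrt(13) ≈ 23999.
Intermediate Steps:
r(V) = 2*V
s(o, q) = -4
h(u, O) = -4*O
Z(y, c) = sqrt(c**2 + y**2)
Z((-1 - 3)**2, h(r(3), 6))**3 = (sqrt((-4*6)**2 + ((-1 - 3)**2)**2))**3 = (sqrt((-24)**2 + ((-4)**2)**2))**3 = (sqrt(576 + 16**2))**3 = (sqrt(576 + 256))**3 = (sqrt(832))**3 = (8*sqrt(13))**3 = 6656*sqrt(13)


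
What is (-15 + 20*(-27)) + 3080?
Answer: 2525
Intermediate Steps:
(-15 + 20*(-27)) + 3080 = (-15 - 540) + 3080 = -555 + 3080 = 2525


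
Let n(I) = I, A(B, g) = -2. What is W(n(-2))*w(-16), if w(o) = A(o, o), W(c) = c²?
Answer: -8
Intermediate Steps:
w(o) = -2
W(n(-2))*w(-16) = (-2)²*(-2) = 4*(-2) = -8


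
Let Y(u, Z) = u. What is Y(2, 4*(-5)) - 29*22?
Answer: -636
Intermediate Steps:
Y(2, 4*(-5)) - 29*22 = 2 - 29*22 = 2 - 638 = -636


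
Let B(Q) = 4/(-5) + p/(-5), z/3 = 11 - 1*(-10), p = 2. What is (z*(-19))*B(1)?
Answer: 7182/5 ≈ 1436.4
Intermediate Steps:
z = 63 (z = 3*(11 - 1*(-10)) = 3*(11 + 10) = 3*21 = 63)
B(Q) = -6/5 (B(Q) = 4/(-5) + 2/(-5) = 4*(-⅕) + 2*(-⅕) = -⅘ - ⅖ = -6/5)
(z*(-19))*B(1) = (63*(-19))*(-6/5) = -1197*(-6/5) = 7182/5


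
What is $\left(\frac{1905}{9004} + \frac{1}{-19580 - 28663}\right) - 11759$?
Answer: $- \frac{5107782196837}{434379972} \approx -11759.0$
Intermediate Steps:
$\left(\frac{1905}{9004} + \frac{1}{-19580 - 28663}\right) - 11759 = \left(1905 \cdot \frac{1}{9004} + \frac{1}{-48243}\right) - 11759 = \left(\frac{1905}{9004} - \frac{1}{48243}\right) - 11759 = \frac{91893911}{434379972} - 11759 = - \frac{5107782196837}{434379972}$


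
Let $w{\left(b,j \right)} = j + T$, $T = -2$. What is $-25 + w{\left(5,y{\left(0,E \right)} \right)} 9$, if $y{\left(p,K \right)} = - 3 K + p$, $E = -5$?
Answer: $92$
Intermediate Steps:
$y{\left(p,K \right)} = p - 3 K$
$w{\left(b,j \right)} = -2 + j$ ($w{\left(b,j \right)} = j - 2 = -2 + j$)
$-25 + w{\left(5,y{\left(0,E \right)} \right)} 9 = -25 + \left(-2 + \left(0 - -15\right)\right) 9 = -25 + \left(-2 + \left(0 + 15\right)\right) 9 = -25 + \left(-2 + 15\right) 9 = -25 + 13 \cdot 9 = -25 + 117 = 92$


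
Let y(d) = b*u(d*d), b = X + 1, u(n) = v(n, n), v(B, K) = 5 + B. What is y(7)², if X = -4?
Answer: 26244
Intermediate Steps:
u(n) = 5 + n
b = -3 (b = -4 + 1 = -3)
y(d) = -15 - 3*d² (y(d) = -3*(5 + d*d) = -3*(5 + d²) = -15 - 3*d²)
y(7)² = (-15 - 3*7²)² = (-15 - 3*49)² = (-15 - 147)² = (-162)² = 26244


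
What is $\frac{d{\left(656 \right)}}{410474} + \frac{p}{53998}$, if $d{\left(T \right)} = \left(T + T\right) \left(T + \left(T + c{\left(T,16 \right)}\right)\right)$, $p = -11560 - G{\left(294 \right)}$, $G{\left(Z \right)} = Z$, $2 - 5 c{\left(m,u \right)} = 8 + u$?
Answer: $\frac{109714568577}{27705968815} \approx 3.96$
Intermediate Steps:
$c{\left(m,u \right)} = - \frac{6}{5} - \frac{u}{5}$ ($c{\left(m,u \right)} = \frac{2}{5} - \frac{8 + u}{5} = \frac{2}{5} - \left(\frac{8}{5} + \frac{u}{5}\right) = - \frac{6}{5} - \frac{u}{5}$)
$p = -11854$ ($p = -11560 - 294 = -11854$)
$d{\left(T \right)} = 2 T \left(- \frac{22}{5} + 2 T\right)$ ($d{\left(T \right)} = \left(T + T\right) \left(T + \left(T - \frac{22}{5}\right)\right) = 2 T \left(T + \left(T - \frac{22}{5}\right)\right) = 2 T \left(T + \left(- \frac{22}{5} + T\right)\right) = 2 T \left(- \frac{22}{5} + 2 T\right)$)
$\frac{d{\left(656 \right)}}{410474} + \frac{p}{53998} = \frac{\frac{4}{5} \cdot 656 \left(-11 + 5 \cdot 656\right)}{410474} - \frac{11854}{53998} = \frac{4}{5} \cdot 656 \left(-11 + 3280\right) \frac{1}{410474} - \frac{5927}{26999} = \frac{4}{5} \cdot 656 \cdot 3269 \cdot \frac{1}{410474} - \frac{5927}{26999} = \frac{8577856}{5} \cdot \frac{1}{410474} - \frac{5927}{26999} = \frac{4288928}{1026185} - \frac{5927}{26999} = \frac{109714568577}{27705968815}$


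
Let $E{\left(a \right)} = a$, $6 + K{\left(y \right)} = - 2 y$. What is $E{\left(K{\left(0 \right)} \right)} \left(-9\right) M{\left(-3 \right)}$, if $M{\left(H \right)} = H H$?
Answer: $486$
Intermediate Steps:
$M{\left(H \right)} = H^{2}$
$K{\left(y \right)} = -6 - 2 y$
$E{\left(K{\left(0 \right)} \right)} \left(-9\right) M{\left(-3 \right)} = \left(-6 - 0\right) \left(-9\right) \left(-3\right)^{2} = \left(-6 + 0\right) \left(-9\right) 9 = \left(-6\right) \left(-9\right) 9 = 54 \cdot 9 = 486$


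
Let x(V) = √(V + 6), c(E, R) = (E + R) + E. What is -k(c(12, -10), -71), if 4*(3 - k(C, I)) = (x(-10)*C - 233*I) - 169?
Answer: 8181/2 + 7*I ≈ 4090.5 + 7.0*I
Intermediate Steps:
c(E, R) = R + 2*E
x(V) = √(6 + V)
k(C, I) = 181/4 + 233*I/4 - I*C/2 (k(C, I) = 3 - ((√(6 - 10)*C - 233*I) - 169)/4 = 3 - ((√(-4)*C - 233*I) - 169)/4 = 3 - (((2*I)*C - 233*I) - 169)/4 = 3 - ((2*I*C - 233*I) - 169)/4 = 3 - ((-233*I + 2*I*C) - 169)/4 = 3 - (-169 - 233*I + 2*I*C)/4 = 3 + (169/4 + 233*I/4 - I*C/2) = 181/4 + 233*I/4 - I*C/2)
-k(c(12, -10), -71) = -(181/4 + (233/4)*(-71) - I*(-10 + 2*12)/2) = -(181/4 - 16543/4 - I*(-10 + 24)/2) = -(181/4 - 16543/4 - ½*I*14) = -(181/4 - 16543/4 - 7*I) = -(-8181/2 - 7*I) = 8181/2 + 7*I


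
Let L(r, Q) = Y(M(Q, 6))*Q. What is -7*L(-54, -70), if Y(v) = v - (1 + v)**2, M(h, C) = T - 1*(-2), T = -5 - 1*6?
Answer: -35770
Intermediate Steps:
T = -11 (T = -5 - 6 = -11)
M(h, C) = -9 (M(h, C) = -11 - 1*(-2) = -11 + 2 = -9)
L(r, Q) = -73*Q (L(r, Q) = (-9 - (1 - 9)**2)*Q = (-9 - 1*(-8)**2)*Q = (-9 - 1*64)*Q = (-9 - 64)*Q = -73*Q)
-7*L(-54, -70) = -(-511)*(-70) = -7*5110 = -35770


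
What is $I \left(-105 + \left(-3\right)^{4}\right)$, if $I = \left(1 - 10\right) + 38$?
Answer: $-696$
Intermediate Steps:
$I = 29$ ($I = -9 + 38 = 29$)
$I \left(-105 + \left(-3\right)^{4}\right) = 29 \left(-105 + \left(-3\right)^{4}\right) = 29 \left(-105 + 81\right) = 29 \left(-24\right) = -696$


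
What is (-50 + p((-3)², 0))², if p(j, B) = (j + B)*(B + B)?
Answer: 2500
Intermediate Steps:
p(j, B) = 2*B*(B + j) (p(j, B) = (B + j)*(2*B) = 2*B*(B + j))
(-50 + p((-3)², 0))² = (-50 + 2*0*(0 + (-3)²))² = (-50 + 2*0*(0 + 9))² = (-50 + 2*0*9)² = (-50 + 0)² = (-50)² = 2500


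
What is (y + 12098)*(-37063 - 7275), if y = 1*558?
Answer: -561141728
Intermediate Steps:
y = 558
(y + 12098)*(-37063 - 7275) = (558 + 12098)*(-37063 - 7275) = 12656*(-44338) = -561141728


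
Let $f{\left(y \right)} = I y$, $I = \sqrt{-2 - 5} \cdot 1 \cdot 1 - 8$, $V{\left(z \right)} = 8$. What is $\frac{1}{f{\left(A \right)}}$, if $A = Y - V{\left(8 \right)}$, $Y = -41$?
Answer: $\frac{8}{3479} + \frac{i \sqrt{7}}{3479} \approx 0.0022995 + 0.00076049 i$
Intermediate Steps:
$I = -8 + i \sqrt{7}$ ($I = \sqrt{-7} \cdot 1 \cdot 1 - 8 = i \sqrt{7} \cdot 1 \cdot 1 - 8 = i \sqrt{7} \cdot 1 - 8 = i \sqrt{7} - 8 = -8 + i \sqrt{7} \approx -8.0 + 2.6458 i$)
$A = -49$ ($A = -41 - 8 = -49$)
$f{\left(y \right)} = y \left(-8 + i \sqrt{7}\right)$ ($f{\left(y \right)} = \left(-8 + i \sqrt{7}\right) y = y \left(-8 + i \sqrt{7}\right)$)
$\frac{1}{f{\left(A \right)}} = \frac{1}{\left(-49\right) \left(-8 + i \sqrt{7}\right)} = \frac{1}{392 - 49 i \sqrt{7}}$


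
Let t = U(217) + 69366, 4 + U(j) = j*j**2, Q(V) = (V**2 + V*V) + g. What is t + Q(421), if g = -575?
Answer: 10641582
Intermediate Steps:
Q(V) = -575 + 2*V**2 (Q(V) = (V**2 + V*V) - 575 = (V**2 + V**2) - 575 = 2*V**2 - 575 = -575 + 2*V**2)
U(j) = -4 + j**3 (U(j) = -4 + j*j**2 = -4 + j**3)
t = 10287675 (t = (-4 + 217**3) + 69366 = (-4 + 10218313) + 69366 = 10218309 + 69366 = 10287675)
t + Q(421) = 10287675 + (-575 + 2*421**2) = 10287675 + (-575 + 2*177241) = 10287675 + (-575 + 354482) = 10287675 + 353907 = 10641582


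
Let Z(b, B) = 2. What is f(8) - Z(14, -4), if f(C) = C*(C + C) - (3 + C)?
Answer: 115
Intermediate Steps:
f(C) = -3 - C + 2*C**2 (f(C) = C*(2*C) + (-3 - C) = 2*C**2 + (-3 - C) = -3 - C + 2*C**2)
f(8) - Z(14, -4) = (-3 - 1*8 + 2*8**2) - 1*2 = (-3 - 8 + 2*64) - 2 = (-3 - 8 + 128) - 2 = 117 - 2 = 115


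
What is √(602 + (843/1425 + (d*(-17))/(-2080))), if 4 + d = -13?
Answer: √58808052654/9880 ≈ 24.545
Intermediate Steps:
d = -17 (d = -4 - 13 = -17)
√(602 + (843/1425 + (d*(-17))/(-2080))) = √(602 + (843/1425 - 17*(-17)/(-2080))) = √(602 + (843*(1/1425) + 289*(-1/2080))) = √(602 + (281/475 - 289/2080)) = √(602 + 89441/197600) = √(119044641/197600) = √58808052654/9880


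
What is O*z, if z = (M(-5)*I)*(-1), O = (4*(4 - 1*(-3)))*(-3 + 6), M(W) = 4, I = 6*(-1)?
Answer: 2016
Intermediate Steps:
I = -6
O = 84 (O = (4*(4 + 3))*3 = (4*7)*3 = 28*3 = 84)
z = 24 (z = (4*(-6))*(-1) = -24*(-1) = 24)
O*z = 84*24 = 2016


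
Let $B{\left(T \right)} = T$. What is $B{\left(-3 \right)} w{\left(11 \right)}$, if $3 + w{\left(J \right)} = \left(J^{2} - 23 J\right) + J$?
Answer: $372$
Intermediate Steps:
$w{\left(J \right)} = -3 + J^{2} - 22 J$ ($w{\left(J \right)} = -3 + \left(\left(J^{2} - 23 J\right) + J\right) = -3 + \left(J^{2} - 22 J\right) = -3 + J^{2} - 22 J$)
$B{\left(-3 \right)} w{\left(11 \right)} = - 3 \left(-3 + 11^{2} - 242\right) = - 3 \left(-3 + 121 - 242\right) = \left(-3\right) \left(-124\right) = 372$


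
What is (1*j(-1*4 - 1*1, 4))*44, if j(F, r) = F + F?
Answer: -440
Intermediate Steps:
j(F, r) = 2*F
(1*j(-1*4 - 1*1, 4))*44 = (1*(2*(-1*4 - 1*1)))*44 = (1*(2*(-4 - 1)))*44 = (1*(2*(-5)))*44 = (1*(-10))*44 = -10*44 = -440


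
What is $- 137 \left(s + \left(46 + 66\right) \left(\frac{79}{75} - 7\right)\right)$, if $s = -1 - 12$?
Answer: $\frac{6976999}{75} \approx 93027.0$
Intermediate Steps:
$s = -13$ ($s = -1 - 12 = -13$)
$- 137 \left(s + \left(46 + 66\right) \left(\frac{79}{75} - 7\right)\right) = - 137 \left(-13 + \left(46 + 66\right) \left(\frac{79}{75} - 7\right)\right) = - 137 \left(-13 + 112 \left(79 \cdot \frac{1}{75} - 7\right)\right) = - 137 \left(-13 + 112 \left(\frac{79}{75} - 7\right)\right) = - 137 \left(-13 + 112 \left(- \frac{446}{75}\right)\right) = - 137 \left(-13 - \frac{49952}{75}\right) = \left(-137\right) \left(- \frac{50927}{75}\right) = \frac{6976999}{75}$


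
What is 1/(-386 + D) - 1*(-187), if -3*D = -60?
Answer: 68441/366 ≈ 187.00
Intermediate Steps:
D = 20 (D = -⅓*(-60) = 20)
1/(-386 + D) - 1*(-187) = 1/(-386 + 20) - 1*(-187) = 1/(-366) + 187 = -1/366 + 187 = 68441/366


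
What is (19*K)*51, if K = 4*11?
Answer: 42636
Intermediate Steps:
K = 44
(19*K)*51 = (19*44)*51 = 836*51 = 42636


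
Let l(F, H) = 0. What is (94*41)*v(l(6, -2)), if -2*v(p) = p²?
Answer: 0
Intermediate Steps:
v(p) = -p²/2
(94*41)*v(l(6, -2)) = (94*41)*(-½*0²) = 3854*(-½*0) = 3854*0 = 0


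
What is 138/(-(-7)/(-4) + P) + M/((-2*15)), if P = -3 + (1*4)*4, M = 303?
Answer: 13/6 ≈ 2.1667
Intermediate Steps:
P = 13 (P = -3 + 4*4 = -3 + 16 = 13)
138/(-(-7)/(-4) + P) + M/((-2*15)) = 138/(-(-7)/(-4) + 13) + 303/((-2*15)) = 138/(-(-7)*(-1)/4 + 13) + 303/(-30) = 138/(-7*1/4 + 13) + 303*(-1/30) = 138/(-7/4 + 13) - 101/10 = 138/(45/4) - 101/10 = 138*(4/45) - 101/10 = 184/15 - 101/10 = 13/6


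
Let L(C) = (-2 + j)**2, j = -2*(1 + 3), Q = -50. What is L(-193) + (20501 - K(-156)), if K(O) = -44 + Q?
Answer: 20695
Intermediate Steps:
j = -8 (j = -2*4 = -8)
K(O) = -94 (K(O) = -44 - 50 = -94)
L(C) = 100 (L(C) = (-2 - 8)**2 = (-10)**2 = 100)
L(-193) + (20501 - K(-156)) = 100 + (20501 - 1*(-94)) = 100 + (20501 + 94) = 100 + 20595 = 20695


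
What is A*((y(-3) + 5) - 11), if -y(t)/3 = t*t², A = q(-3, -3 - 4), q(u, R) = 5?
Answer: 375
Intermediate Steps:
A = 5
y(t) = -3*t³ (y(t) = -3*t*t² = -3*t³)
A*((y(-3) + 5) - 11) = 5*((-3*(-3)³ + 5) - 11) = 5*((-3*(-27) + 5) - 11) = 5*((81 + 5) - 11) = 5*(86 - 11) = 5*75 = 375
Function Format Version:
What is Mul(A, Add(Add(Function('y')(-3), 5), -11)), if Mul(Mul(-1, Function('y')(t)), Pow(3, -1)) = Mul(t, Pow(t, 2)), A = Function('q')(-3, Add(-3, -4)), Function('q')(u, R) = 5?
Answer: 375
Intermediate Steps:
A = 5
Function('y')(t) = Mul(-3, Pow(t, 3)) (Function('y')(t) = Mul(-3, Mul(t, Pow(t, 2))) = Mul(-3, Pow(t, 3)))
Mul(A, Add(Add(Function('y')(-3), 5), -11)) = Mul(5, Add(Add(Mul(-3, Pow(-3, 3)), 5), -11)) = Mul(5, Add(Add(Mul(-3, -27), 5), -11)) = Mul(5, Add(Add(81, 5), -11)) = Mul(5, Add(86, -11)) = Mul(5, 75) = 375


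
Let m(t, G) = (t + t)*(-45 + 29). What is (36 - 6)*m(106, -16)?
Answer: -101760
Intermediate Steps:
m(t, G) = -32*t (m(t, G) = (2*t)*(-16) = -32*t)
(36 - 6)*m(106, -16) = (36 - 6)*(-32*106) = 30*(-3392) = -101760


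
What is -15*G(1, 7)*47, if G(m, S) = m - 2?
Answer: 705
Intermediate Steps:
G(m, S) = -2 + m
-15*G(1, 7)*47 = -15*(-2 + 1)*47 = -15*(-1)*47 = 15*47 = 705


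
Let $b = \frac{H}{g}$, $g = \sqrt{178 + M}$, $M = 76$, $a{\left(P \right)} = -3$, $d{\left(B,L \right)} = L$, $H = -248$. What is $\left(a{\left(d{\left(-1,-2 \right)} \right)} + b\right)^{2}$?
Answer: $\frac{31895}{127} + \frac{744 \sqrt{254}}{127} \approx 344.51$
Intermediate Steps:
$g = \sqrt{254}$ ($g = \sqrt{178 + 76} = \sqrt{254} \approx 15.937$)
$b = - \frac{124 \sqrt{254}}{127}$ ($b = - \frac{248}{\sqrt{254}} = - 248 \frac{\sqrt{254}}{254} = - \frac{124 \sqrt{254}}{127} \approx -15.561$)
$\left(a{\left(d{\left(-1,-2 \right)} \right)} + b\right)^{2} = \left(-3 - \frac{124 \sqrt{254}}{127}\right)^{2}$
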